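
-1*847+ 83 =-764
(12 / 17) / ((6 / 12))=24 / 17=1.41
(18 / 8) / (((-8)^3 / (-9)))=81 / 2048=0.04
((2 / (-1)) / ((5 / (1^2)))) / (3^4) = -2 / 405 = -0.00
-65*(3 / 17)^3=-1755 / 4913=-0.36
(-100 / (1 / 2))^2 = 40000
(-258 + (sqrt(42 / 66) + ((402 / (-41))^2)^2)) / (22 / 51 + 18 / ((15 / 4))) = 255 * sqrt(77) / 14674 + 3236817825945 / 1884782587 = 1717.50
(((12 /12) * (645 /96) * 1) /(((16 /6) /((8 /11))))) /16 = 645 /5632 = 0.11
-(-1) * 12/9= 4/3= 1.33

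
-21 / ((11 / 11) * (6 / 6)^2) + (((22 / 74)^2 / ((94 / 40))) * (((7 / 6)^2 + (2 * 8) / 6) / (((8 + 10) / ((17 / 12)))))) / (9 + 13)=-5253341689 / 250165584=-21.00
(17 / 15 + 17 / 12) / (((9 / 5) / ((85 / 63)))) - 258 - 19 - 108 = -289615 / 756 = -383.09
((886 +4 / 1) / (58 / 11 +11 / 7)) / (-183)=-0.71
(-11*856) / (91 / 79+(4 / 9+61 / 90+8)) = -66947760 / 73049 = -916.48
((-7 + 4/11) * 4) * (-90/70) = 34.13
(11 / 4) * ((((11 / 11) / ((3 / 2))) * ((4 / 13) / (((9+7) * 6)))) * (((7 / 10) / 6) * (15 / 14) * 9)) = 11 / 1664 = 0.01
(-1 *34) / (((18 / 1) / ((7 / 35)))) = -0.38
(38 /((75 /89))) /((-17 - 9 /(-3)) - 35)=-3382 /3675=-0.92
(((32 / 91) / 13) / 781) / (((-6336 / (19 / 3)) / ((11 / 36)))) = -19 / 1796106312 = -0.00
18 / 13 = 1.38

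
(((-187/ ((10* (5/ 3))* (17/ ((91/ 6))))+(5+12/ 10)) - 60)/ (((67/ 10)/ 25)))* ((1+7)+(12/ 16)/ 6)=-2073825/ 1072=-1934.54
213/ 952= 0.22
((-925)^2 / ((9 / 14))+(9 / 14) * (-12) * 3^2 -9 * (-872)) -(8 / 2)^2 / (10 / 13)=421699948 / 315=1338729.99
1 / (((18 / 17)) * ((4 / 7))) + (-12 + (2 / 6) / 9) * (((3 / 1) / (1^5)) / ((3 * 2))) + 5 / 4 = -665 / 216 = -3.08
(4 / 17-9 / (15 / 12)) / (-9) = 0.77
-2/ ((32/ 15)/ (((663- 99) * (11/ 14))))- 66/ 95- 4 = -2235151/ 5320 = -420.14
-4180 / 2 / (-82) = 1045 / 41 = 25.49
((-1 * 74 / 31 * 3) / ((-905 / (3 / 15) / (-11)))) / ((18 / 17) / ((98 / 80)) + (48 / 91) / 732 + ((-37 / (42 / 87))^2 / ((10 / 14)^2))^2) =-0.00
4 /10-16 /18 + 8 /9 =2 /5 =0.40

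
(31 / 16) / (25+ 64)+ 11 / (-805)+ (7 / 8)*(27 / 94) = 6988791 / 26938520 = 0.26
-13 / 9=-1.44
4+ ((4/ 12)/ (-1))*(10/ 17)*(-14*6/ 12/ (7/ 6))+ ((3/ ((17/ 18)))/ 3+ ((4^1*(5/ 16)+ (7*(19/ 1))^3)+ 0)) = 159979825/ 68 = 2352644.49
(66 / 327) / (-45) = -22 / 4905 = -0.00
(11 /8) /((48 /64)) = 11 /6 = 1.83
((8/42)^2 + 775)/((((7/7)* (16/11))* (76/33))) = 2176669/9408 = 231.36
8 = 8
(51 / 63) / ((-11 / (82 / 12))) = -0.50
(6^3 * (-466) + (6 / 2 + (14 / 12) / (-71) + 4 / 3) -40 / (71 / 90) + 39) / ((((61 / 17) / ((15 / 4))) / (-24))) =10935063765 / 4331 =2524835.78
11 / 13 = 0.85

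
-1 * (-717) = 717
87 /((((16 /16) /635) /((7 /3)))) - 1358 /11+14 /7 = 1416619 /11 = 128783.55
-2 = -2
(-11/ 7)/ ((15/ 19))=-209/ 105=-1.99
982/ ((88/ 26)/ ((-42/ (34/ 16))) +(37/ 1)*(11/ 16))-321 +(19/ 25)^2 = -19420875832/ 68976875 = -281.56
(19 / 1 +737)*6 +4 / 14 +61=32181 / 7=4597.29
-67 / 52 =-1.29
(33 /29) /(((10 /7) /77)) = 61.33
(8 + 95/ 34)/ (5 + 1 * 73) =0.14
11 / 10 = 1.10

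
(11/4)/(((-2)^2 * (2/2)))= 11/16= 0.69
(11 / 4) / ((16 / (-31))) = -5.33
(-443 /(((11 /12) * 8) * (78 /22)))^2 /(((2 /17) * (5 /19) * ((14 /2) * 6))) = 63388427 /283920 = 223.26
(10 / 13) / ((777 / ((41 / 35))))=82 / 70707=0.00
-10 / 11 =-0.91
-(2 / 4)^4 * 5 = -5 / 16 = -0.31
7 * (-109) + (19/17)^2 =-220146/289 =-761.75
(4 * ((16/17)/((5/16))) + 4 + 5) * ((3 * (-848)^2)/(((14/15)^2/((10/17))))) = 434186006400/14161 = 30660688.26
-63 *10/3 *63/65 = -2646/13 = -203.54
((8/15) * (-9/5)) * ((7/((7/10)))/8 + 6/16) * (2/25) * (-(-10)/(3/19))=-7.90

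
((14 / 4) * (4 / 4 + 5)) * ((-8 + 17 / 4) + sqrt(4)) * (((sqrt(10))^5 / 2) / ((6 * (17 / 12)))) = -3675 * sqrt(10) / 17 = -683.61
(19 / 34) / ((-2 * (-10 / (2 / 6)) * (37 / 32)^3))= 77824 / 12916515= 0.01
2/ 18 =1/ 9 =0.11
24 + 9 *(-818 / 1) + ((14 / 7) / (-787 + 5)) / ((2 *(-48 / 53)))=-7338.00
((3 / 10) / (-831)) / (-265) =1 / 734050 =0.00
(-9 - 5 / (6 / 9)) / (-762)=11 / 508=0.02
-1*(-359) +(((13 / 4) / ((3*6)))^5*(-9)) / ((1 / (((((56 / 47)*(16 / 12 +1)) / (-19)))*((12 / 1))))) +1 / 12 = 2154370377421 / 5999588352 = 359.09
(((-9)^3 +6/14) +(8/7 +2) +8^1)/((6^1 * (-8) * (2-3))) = -14.95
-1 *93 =-93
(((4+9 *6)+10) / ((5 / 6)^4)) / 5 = 88128 / 3125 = 28.20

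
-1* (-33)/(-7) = -33/7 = -4.71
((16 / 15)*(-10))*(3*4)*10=-1280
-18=-18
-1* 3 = -3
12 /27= 4 /9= 0.44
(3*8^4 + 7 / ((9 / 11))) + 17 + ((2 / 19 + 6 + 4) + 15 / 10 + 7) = 12332.16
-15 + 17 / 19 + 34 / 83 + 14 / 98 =-149609 / 11039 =-13.55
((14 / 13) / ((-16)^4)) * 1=7 / 425984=0.00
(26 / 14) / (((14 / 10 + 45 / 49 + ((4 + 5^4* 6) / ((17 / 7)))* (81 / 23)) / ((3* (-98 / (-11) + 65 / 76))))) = 0.01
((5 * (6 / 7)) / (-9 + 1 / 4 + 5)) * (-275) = 2200 / 7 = 314.29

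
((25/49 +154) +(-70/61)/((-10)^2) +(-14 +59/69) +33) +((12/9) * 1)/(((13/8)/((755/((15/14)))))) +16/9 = 60672936217/80433990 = 754.32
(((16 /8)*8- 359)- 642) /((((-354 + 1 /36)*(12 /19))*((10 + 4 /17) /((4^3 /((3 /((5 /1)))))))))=45.92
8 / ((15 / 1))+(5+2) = 113 / 15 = 7.53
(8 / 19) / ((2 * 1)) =4 / 19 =0.21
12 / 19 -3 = -45 / 19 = -2.37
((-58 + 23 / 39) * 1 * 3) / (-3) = 2239 / 39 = 57.41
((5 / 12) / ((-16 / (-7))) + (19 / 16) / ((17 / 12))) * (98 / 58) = 1.72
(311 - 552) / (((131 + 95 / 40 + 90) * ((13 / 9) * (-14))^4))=-1581201 / 245086910614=-0.00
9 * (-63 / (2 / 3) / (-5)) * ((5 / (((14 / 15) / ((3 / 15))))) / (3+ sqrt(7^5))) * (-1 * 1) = 2187 / 67192 - 35721 * sqrt(7) / 67192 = -1.37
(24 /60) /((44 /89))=89 /110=0.81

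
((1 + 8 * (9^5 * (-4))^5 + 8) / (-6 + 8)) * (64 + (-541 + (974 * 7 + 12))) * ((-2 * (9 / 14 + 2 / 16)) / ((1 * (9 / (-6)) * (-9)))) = 178507916519808658407121670845669 / 84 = 2125094244283436409608591000000.00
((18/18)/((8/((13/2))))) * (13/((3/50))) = 4225/24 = 176.04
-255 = -255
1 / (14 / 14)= 1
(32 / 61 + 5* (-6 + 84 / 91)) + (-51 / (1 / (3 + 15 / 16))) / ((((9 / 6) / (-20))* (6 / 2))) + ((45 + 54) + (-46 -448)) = 749607 / 1586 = 472.64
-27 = -27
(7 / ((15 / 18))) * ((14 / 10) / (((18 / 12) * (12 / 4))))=196 / 75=2.61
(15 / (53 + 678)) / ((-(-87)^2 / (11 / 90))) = -11 / 33197634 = -0.00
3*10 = 30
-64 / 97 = -0.66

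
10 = 10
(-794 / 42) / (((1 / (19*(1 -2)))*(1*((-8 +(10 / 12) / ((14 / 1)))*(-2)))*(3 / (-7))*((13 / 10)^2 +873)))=-10560200 / 175025469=-0.06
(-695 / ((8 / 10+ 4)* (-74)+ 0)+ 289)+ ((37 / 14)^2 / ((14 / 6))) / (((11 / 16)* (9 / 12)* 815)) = 1589008742809 / 5461191120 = 290.96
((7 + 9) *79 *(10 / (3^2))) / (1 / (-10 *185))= -23384000 / 9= -2598222.22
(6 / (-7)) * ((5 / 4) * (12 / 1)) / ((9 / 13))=-130 / 7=-18.57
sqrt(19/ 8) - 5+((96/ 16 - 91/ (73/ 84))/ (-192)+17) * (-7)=-298071/ 2336+sqrt(38)/ 4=-126.06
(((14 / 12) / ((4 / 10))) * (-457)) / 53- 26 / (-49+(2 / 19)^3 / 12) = -15787033373 / 641260356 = -24.62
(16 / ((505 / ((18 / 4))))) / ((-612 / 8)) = -16 / 8585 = -0.00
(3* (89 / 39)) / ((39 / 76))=6764 / 507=13.34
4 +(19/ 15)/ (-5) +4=581/ 75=7.75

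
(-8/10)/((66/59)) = -118/165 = -0.72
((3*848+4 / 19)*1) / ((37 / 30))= 1450200 / 703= 2062.87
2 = 2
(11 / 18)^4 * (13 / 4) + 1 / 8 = 242821 / 419904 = 0.58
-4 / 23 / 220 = -1 / 1265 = -0.00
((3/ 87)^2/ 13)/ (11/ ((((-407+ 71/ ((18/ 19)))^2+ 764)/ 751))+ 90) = 35972065/ 35424695672262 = 0.00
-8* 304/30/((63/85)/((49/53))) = -144704/1431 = -101.12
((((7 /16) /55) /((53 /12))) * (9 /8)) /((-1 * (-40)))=0.00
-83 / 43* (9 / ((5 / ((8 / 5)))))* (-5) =5976 / 215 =27.80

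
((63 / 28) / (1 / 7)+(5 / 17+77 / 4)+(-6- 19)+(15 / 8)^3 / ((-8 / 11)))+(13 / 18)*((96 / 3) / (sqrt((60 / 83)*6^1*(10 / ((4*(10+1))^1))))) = 85675 / 69632+104*sqrt(913) / 135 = 24.51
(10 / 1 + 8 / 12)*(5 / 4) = 40 / 3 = 13.33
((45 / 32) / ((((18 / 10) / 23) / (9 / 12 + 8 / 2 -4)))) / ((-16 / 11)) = -18975 / 2048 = -9.27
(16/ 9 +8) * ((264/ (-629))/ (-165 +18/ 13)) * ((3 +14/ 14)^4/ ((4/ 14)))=90202112/ 4013649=22.47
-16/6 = -8/3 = -2.67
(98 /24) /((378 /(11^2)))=847 /648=1.31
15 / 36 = 5 / 12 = 0.42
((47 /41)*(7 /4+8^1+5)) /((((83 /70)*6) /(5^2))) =2426375 /40836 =59.42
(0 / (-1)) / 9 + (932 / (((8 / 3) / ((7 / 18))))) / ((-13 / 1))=-1631 / 156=-10.46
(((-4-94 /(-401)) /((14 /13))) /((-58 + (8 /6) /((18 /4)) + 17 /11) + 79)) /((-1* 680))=583011 /2589805568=0.00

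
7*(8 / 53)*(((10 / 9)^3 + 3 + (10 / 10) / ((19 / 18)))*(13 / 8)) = 6704425 / 734103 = 9.13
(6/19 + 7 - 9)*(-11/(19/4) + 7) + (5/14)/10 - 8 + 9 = -69275/10108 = -6.85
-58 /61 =-0.95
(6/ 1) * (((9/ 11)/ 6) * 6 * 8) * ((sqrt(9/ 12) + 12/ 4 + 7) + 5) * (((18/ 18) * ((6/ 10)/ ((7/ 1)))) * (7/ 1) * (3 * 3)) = 5832 * sqrt(3)/ 55 + 34992/ 11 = 3364.75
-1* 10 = -10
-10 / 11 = -0.91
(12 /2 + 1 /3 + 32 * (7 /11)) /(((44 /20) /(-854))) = -3761870 /363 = -10363.28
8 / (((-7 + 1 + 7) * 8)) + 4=5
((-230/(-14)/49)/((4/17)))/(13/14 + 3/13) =25415/20678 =1.23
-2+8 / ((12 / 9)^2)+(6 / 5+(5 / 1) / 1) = 87 / 10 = 8.70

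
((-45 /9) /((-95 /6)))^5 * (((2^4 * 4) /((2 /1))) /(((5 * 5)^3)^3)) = 248832 /9445568084716796875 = 0.00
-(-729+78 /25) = 18147 /25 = 725.88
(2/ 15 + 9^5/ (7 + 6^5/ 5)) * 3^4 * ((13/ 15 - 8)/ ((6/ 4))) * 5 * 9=-239992038/ 365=-657512.43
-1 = -1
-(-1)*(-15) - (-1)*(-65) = -80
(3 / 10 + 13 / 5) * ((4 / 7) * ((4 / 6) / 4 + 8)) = 203 / 15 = 13.53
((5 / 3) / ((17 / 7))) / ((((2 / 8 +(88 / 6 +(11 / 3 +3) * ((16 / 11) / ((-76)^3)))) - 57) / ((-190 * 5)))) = 2006943400 / 129546001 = 15.49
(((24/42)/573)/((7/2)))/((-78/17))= -68/1095003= -0.00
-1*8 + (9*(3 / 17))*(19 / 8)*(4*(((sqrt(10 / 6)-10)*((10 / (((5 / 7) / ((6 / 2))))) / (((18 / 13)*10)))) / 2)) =-16105 / 68 + 5187*sqrt(15) / 680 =-207.30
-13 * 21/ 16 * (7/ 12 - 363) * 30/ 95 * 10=19527.58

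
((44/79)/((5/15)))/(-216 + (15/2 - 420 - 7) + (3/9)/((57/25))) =-45144/17165989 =-0.00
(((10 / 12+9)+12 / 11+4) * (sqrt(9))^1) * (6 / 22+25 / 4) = 282695 / 968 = 292.04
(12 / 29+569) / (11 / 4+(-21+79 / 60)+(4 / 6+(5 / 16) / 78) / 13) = -1339534560 / 39713963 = -33.73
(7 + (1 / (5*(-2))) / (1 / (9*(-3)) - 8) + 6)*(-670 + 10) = -1863642 / 217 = -8588.21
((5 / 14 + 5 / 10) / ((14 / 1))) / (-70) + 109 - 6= 353287 / 3430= 103.00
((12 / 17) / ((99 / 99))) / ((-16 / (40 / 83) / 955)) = -28650 / 1411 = -20.30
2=2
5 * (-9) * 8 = -360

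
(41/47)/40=41/1880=0.02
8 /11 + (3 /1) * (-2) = -58 /11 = -5.27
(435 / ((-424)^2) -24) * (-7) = 30199323 / 179776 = 167.98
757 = 757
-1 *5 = -5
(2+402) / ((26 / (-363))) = -73326 / 13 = -5640.46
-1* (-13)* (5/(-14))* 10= -325/7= -46.43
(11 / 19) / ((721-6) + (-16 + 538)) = 11 / 23503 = 0.00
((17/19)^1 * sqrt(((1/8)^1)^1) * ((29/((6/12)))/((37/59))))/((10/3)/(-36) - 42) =-0.70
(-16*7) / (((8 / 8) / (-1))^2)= -112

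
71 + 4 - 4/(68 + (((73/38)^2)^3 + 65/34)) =461133736773163/6151179739297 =74.97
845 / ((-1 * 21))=-845 / 21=-40.24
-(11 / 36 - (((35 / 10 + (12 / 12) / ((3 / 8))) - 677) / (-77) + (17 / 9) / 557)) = 1855001 / 220572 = 8.41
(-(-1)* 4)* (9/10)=18/5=3.60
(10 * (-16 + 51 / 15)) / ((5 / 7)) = -882 / 5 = -176.40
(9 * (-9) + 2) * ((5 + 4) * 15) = -10665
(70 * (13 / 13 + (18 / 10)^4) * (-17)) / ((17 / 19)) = -1911476 / 125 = -15291.81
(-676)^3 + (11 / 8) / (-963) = -2379887138315 / 7704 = -308915776.00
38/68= 19/34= 0.56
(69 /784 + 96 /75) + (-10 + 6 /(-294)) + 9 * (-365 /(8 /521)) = -4193307837 /19600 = -213944.28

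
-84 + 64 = -20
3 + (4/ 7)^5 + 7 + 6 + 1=286743/ 16807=17.06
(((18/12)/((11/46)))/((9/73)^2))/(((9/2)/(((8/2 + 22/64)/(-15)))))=-17036813/641520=-26.56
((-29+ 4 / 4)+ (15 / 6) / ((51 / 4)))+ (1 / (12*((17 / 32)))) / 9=-12754 / 459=-27.79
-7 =-7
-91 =-91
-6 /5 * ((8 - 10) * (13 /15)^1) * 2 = 104 /25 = 4.16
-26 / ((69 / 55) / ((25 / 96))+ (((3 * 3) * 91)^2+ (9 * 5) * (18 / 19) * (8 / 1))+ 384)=-679250 / 17542698981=-0.00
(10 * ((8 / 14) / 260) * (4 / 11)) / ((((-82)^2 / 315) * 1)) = 90 / 240383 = 0.00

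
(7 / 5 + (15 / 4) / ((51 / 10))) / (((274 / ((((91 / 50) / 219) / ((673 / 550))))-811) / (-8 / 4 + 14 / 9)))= -242242 / 10090917885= -0.00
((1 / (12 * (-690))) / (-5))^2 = 0.00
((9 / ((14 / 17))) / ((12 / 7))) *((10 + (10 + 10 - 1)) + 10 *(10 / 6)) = 2329 / 8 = 291.12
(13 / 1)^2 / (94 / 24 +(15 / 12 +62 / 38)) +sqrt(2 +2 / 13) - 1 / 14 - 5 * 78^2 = -329788051 / 10850 +2 * sqrt(91) / 13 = -30393.74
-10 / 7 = -1.43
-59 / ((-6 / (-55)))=-3245 / 6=-540.83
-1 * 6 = -6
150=150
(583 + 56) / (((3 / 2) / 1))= 426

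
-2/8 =-1/4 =-0.25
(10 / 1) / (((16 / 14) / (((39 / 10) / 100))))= 273 / 800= 0.34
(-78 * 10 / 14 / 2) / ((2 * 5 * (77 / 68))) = -1326 / 539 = -2.46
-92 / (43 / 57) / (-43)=5244 / 1849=2.84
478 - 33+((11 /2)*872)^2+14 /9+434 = 207022469 /9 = 23002496.56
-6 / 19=-0.32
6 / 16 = 3 / 8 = 0.38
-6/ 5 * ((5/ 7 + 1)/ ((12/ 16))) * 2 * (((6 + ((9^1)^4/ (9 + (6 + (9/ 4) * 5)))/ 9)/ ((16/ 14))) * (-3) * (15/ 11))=255312/ 385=663.15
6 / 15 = 2 / 5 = 0.40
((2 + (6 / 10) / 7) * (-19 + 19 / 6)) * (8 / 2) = -2774 / 21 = -132.10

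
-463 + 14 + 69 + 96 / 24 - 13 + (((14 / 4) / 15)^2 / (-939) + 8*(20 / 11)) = -374.45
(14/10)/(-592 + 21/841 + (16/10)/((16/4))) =-5887/2487573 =-0.00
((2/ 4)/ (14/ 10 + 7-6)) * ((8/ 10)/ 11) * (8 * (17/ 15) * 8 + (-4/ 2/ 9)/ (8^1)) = 13051/ 11880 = 1.10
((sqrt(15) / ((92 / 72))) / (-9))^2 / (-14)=-30 / 3703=-0.01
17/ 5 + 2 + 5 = 52/ 5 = 10.40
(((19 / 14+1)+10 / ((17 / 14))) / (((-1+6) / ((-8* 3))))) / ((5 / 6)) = -181512 / 2975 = -61.01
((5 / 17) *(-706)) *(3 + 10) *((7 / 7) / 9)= -45890 / 153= -299.93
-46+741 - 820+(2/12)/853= -639749/5118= -125.00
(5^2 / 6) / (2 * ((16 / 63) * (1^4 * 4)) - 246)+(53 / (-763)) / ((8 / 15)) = -1382145 / 9381848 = -0.15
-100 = -100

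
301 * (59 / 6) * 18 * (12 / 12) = 53277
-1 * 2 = -2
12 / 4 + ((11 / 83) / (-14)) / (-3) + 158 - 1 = 160.00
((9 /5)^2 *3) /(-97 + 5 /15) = -729 /7250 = -0.10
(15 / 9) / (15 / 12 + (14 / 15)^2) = 1500 / 1909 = 0.79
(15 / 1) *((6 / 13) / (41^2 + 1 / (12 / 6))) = 60 / 14573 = 0.00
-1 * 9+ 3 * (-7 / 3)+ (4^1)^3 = 48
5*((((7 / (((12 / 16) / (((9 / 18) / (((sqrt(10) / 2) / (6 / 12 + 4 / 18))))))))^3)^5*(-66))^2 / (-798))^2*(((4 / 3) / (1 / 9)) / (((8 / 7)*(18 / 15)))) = 7831701203053351060895261515336835912387970761620114906813688509579940230882658752070146273619034937779999906516253150101070938112 / 113828408405837779386522007100872769090464352345568711630853369972480364064520128589023984968662261962890625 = 68802694448038123578905.57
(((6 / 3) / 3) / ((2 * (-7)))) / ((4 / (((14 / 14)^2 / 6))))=-1 / 504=-0.00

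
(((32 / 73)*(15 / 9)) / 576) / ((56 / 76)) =95 / 55188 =0.00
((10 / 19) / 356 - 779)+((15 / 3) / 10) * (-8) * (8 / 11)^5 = -424743901727 / 544674482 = -779.81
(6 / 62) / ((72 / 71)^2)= 5041 / 53568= 0.09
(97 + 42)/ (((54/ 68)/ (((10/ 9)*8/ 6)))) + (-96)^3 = -644783504/ 729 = -884476.69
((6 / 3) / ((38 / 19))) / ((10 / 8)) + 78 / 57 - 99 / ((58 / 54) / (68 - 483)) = 38253.72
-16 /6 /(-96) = 1 /36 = 0.03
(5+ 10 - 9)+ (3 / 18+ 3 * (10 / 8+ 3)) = 227 / 12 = 18.92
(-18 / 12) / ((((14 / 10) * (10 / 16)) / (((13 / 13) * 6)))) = -10.29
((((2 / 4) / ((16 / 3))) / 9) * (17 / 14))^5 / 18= 1419857 / 78934861028524032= 0.00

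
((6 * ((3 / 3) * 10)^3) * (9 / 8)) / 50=135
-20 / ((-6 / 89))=890 / 3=296.67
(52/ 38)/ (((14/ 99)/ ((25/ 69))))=3.51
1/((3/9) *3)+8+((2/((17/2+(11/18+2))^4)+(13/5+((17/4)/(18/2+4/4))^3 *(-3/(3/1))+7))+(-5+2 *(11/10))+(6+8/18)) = 22.17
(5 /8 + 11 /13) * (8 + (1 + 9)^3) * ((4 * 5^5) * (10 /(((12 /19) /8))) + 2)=2347964504.31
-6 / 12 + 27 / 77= -23 / 154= -0.15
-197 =-197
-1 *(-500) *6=3000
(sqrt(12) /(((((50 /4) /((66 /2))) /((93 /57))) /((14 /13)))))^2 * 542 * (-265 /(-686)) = 2886008837184 /53382875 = 54062.45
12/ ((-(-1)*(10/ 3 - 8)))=-18/ 7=-2.57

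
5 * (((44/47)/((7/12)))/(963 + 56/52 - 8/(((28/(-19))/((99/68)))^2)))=0.01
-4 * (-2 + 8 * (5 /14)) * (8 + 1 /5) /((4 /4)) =-984 /35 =-28.11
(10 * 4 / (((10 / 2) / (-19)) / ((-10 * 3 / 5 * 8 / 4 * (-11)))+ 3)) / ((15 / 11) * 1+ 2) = 1103520 / 278203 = 3.97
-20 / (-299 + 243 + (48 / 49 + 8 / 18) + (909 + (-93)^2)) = -882 / 419101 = -0.00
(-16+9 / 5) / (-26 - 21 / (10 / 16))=71 / 298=0.24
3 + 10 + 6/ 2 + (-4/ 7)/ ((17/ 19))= 1828/ 119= 15.36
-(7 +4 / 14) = -7.29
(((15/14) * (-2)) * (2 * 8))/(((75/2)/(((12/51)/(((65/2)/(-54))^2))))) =-1492992/2513875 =-0.59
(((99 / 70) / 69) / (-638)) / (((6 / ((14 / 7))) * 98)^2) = -1 / 2690464560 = -0.00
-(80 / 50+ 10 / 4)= -41 / 10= -4.10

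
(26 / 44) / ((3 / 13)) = 169 / 66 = 2.56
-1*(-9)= 9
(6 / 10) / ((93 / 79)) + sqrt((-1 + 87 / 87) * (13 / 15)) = 0.51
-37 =-37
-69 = -69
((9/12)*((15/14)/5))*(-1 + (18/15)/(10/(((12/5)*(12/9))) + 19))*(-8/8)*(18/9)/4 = 2511/33040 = 0.08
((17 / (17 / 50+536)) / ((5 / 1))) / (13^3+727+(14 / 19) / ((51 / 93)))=27455 / 12669503931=0.00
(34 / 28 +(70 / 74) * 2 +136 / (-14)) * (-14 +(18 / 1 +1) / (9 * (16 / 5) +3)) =347353 / 3922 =88.57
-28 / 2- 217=-231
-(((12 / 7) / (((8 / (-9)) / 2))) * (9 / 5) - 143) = 5248 / 35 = 149.94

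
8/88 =1/11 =0.09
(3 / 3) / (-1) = -1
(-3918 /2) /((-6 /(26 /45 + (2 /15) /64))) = 109051 /576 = 189.32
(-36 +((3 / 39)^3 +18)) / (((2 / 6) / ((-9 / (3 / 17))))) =6050385 / 2197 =2753.93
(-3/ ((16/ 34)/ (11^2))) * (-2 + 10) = -6171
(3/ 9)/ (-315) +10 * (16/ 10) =15119/ 945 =16.00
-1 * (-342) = 342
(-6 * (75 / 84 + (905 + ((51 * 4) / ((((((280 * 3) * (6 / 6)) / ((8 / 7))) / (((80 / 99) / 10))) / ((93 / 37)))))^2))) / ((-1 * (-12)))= -452.95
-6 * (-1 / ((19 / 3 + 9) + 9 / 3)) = 0.33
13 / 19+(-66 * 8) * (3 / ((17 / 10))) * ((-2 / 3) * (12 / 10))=240989 / 323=746.10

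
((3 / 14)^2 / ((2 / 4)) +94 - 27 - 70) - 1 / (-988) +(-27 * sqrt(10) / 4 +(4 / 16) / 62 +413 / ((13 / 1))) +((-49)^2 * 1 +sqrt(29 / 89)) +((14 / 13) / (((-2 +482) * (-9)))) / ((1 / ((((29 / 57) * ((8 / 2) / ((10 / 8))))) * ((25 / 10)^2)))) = -27 * sqrt(10) / 4 +sqrt(2581) / 89 +45443133635 / 18701928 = 2409.09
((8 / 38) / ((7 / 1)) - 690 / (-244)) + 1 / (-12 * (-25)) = 2.86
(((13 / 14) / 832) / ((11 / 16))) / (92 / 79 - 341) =-79 / 16537752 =-0.00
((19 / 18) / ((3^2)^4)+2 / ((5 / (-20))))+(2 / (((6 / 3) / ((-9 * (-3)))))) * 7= 21375757 / 118098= 181.00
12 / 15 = 4 / 5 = 0.80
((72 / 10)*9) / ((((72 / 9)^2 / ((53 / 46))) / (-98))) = -210357 / 1840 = -114.32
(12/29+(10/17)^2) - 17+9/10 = -1285661/83810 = -15.34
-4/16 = -1/4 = -0.25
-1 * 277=-277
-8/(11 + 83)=-4/47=-0.09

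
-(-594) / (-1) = -594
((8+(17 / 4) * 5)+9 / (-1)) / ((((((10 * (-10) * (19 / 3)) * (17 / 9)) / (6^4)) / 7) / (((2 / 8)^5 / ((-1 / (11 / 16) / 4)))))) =13640319 / 33075200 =0.41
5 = 5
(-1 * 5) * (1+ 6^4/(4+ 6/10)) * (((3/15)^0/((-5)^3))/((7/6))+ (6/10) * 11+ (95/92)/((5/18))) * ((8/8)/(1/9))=-3469806639/26450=-131183.62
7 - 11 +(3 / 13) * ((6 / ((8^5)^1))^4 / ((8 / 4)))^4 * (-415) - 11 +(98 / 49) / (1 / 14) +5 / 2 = 15.50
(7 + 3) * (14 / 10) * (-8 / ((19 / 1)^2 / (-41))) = 4592 / 361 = 12.72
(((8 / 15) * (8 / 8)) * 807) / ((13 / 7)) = 15064 / 65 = 231.75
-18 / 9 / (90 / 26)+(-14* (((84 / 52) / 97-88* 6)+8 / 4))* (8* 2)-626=6650156044 / 56745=117193.69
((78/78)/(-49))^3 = -1/117649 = -0.00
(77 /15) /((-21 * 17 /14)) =-154 /765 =-0.20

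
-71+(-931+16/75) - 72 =-80534/75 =-1073.79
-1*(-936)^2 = -876096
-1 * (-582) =582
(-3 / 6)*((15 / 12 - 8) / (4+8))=9 / 32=0.28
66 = 66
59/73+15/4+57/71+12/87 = 3306133/601228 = 5.50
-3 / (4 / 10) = -15 / 2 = -7.50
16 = 16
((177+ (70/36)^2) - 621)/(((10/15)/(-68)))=2424727/54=44902.35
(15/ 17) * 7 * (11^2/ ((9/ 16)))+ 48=70208/ 51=1376.63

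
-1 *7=-7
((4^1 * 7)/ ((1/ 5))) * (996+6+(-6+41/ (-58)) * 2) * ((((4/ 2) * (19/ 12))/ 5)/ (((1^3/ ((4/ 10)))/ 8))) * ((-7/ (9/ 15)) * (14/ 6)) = -5978747936/ 783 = -7635693.40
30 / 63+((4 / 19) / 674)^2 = 409984174 / 860966589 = 0.48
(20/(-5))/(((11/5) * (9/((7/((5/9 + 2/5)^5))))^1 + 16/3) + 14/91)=-37315687500/72211676099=-0.52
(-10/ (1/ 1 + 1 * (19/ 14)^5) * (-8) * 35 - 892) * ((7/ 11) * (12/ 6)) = -499.35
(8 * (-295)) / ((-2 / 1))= 1180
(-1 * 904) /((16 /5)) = -565 /2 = -282.50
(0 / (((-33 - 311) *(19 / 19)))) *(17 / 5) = 0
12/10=6/5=1.20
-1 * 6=-6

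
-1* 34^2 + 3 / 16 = -18493 / 16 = -1155.81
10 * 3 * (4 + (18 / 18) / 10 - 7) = -87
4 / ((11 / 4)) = 16 / 11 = 1.45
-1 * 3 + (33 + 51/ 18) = 197/ 6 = 32.83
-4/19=-0.21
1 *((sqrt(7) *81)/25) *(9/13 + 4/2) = 567 *sqrt(7)/65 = 23.08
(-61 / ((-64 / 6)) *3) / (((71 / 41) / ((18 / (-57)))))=-67527 / 21584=-3.13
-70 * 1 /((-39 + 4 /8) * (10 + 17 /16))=320 /1947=0.16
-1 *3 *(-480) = 1440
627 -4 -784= -161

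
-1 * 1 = -1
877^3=674526133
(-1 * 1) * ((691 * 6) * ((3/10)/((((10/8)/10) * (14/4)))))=-2842.97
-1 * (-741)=741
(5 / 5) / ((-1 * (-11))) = 1 / 11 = 0.09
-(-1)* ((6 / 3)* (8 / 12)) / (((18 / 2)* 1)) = 4 / 27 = 0.15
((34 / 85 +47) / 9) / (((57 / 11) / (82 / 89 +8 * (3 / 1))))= 1927442 / 76095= 25.33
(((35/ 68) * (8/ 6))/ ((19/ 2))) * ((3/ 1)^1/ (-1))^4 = 1890/ 323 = 5.85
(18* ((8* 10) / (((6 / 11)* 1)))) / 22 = 120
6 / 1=6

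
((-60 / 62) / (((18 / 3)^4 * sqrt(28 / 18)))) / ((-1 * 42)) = 5 * sqrt(14) / 1312416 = 0.00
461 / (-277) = -461 / 277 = -1.66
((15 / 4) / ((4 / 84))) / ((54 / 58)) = 1015 / 12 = 84.58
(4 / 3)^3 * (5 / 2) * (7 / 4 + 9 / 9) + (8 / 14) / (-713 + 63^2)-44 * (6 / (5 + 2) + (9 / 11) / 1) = -57.42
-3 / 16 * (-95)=285 / 16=17.81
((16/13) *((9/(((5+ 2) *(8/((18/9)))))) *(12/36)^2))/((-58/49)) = -14/377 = -0.04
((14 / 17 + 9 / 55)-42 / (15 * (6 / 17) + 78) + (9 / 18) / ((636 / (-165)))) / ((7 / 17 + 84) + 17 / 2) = 8261603 / 2173202460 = 0.00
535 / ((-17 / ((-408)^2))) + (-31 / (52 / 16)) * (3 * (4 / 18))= -204310328 / 39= -5238726.36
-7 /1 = -7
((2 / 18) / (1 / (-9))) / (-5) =0.20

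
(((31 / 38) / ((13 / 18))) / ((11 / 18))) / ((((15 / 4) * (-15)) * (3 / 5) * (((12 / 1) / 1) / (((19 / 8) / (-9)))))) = 31 / 25740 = 0.00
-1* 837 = -837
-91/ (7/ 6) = -78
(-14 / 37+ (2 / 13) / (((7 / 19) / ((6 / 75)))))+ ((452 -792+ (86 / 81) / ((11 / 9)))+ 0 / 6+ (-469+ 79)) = -6078962962 / 8333325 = -729.48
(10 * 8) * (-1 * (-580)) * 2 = 92800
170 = 170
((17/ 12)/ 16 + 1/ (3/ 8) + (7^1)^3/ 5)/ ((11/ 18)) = 205503/ 1760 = 116.76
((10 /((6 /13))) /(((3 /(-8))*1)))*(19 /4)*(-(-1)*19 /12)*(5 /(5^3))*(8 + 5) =-61009 /270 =-225.96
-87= -87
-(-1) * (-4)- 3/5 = -23/5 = -4.60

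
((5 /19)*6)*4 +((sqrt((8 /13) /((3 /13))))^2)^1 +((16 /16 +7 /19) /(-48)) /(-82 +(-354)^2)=512958451 /57106704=8.98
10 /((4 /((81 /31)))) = 405 /62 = 6.53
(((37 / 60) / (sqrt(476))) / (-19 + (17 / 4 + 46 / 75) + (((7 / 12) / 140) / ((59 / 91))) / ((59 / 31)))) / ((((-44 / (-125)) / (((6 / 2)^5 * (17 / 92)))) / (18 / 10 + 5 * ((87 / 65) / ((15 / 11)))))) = -1.71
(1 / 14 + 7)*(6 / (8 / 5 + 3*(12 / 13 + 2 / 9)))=57915 / 6874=8.43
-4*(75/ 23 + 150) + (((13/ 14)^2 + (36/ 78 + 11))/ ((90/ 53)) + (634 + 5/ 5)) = 17120491/ 586040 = 29.21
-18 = -18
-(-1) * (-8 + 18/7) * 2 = -76/7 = -10.86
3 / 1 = 3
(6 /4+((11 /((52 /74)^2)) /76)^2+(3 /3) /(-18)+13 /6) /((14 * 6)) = 0.04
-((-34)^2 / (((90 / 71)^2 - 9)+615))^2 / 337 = -8489636035204 / 790403018258673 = -0.01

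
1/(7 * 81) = 1/567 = 0.00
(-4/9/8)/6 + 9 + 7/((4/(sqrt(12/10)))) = 7 * sqrt(30)/20 + 971/108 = 10.91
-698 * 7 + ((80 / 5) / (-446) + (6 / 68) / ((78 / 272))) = -14163726 / 2899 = -4885.73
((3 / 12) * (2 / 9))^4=1 / 104976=0.00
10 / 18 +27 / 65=568 / 585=0.97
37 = 37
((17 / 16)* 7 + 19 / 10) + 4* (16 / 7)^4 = 22765067 / 192080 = 118.52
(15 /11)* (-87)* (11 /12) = -435 /4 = -108.75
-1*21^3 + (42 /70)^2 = -231516 /25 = -9260.64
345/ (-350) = -69/ 70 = -0.99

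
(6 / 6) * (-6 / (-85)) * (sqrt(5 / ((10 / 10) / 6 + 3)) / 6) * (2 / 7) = 2 * sqrt(570) / 11305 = 0.00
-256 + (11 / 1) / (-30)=-7691 / 30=-256.37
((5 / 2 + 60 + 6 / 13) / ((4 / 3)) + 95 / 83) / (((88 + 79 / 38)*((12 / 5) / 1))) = 39661835 / 177284016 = 0.22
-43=-43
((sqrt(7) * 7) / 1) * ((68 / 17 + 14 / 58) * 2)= 1722 * sqrt(7) / 29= 157.10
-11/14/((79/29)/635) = -202565/1106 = -183.15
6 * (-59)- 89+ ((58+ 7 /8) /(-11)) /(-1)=-38513 /88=-437.65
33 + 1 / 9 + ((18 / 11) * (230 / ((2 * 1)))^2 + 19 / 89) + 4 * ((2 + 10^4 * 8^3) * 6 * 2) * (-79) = -19415025909.77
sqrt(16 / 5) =1.79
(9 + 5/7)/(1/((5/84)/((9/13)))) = 1105/1323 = 0.84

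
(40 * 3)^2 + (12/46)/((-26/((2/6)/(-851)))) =3664065601/254449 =14400.00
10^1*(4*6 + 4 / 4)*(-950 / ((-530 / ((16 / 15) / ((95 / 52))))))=41600 / 159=261.64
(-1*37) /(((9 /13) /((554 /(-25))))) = 266474 /225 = 1184.33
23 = 23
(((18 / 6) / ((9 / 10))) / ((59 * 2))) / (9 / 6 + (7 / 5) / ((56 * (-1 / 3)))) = 200 / 10089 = 0.02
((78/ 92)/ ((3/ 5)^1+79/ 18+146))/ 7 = 1755/ 2187829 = 0.00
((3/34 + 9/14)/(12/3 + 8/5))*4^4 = 27840/833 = 33.42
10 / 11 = 0.91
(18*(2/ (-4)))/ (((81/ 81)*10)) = -9/ 10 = -0.90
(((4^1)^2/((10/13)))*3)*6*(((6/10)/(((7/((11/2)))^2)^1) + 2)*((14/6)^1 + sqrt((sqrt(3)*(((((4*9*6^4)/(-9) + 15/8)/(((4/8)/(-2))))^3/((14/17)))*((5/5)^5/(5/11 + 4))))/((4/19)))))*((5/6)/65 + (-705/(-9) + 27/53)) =1514544894/9275 + 94182731505837*3^(3/4)*sqrt(343692349)/12725300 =312773069393.00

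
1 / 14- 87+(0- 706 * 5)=-3616.93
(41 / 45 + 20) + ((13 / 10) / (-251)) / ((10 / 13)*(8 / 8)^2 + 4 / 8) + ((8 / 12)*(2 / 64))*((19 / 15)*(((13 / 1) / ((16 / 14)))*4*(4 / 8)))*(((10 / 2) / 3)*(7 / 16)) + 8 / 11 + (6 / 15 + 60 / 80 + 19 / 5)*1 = 10313795771 / 381680640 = 27.02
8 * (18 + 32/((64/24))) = 240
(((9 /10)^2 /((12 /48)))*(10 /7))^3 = 4251528 /42875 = 99.16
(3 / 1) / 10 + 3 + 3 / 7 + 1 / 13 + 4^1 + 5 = 11653 / 910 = 12.81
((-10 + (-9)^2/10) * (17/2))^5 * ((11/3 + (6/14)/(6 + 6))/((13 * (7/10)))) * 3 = -1093384720829173/815360000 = -1340984.01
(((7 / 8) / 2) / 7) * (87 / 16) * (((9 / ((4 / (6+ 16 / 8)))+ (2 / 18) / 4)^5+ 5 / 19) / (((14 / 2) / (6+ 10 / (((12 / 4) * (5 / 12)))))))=63441748343910719 / 49017913344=1294256.41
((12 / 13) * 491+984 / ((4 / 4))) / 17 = 18684 / 221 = 84.54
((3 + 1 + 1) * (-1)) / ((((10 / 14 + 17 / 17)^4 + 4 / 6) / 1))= -7203 / 13402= -0.54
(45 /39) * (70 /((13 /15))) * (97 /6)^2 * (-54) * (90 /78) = -3334314375 /2197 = -1517666.99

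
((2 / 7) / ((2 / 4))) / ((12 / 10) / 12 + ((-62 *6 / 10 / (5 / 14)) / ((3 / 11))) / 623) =-1.11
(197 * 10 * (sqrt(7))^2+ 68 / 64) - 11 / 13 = 2868365 / 208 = 13790.22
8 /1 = 8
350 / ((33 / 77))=2450 / 3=816.67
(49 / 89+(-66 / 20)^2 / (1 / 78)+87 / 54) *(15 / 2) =17052923 / 2670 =6386.86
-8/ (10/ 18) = -72/ 5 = -14.40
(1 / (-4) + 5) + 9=55 / 4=13.75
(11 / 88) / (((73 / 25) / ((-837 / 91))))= -20925 / 53144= -0.39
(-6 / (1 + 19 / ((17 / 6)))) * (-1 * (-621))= -63342 / 131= -483.53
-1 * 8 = -8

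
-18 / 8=-9 / 4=-2.25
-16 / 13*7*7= -784 / 13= -60.31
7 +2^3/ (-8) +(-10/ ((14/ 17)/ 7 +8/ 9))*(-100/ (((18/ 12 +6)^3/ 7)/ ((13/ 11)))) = 9250/ 363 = 25.48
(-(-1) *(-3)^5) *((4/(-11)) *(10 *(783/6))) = 1268460/11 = 115314.55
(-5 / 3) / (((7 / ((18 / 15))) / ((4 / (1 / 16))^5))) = -2147483648 / 7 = -306783378.29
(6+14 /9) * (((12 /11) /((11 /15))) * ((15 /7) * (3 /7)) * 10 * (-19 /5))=-2325600 /5929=-392.24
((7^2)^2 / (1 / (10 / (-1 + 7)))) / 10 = 2401 / 6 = 400.17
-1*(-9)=9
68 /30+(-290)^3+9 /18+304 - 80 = -731663197 /30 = -24388773.23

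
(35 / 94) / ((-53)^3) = -35 / 13994438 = -0.00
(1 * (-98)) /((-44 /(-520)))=-12740 /11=-1158.18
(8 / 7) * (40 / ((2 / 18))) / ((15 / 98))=2688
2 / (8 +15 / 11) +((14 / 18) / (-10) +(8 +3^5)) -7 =2263139 / 9270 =244.14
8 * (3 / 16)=3 / 2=1.50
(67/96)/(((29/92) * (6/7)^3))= 528563/150336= 3.52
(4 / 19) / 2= 2 / 19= 0.11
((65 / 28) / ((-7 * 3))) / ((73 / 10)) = -325 / 21462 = -0.02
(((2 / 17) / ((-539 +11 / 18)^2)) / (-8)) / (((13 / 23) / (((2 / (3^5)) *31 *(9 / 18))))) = -713 / 62265963903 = -0.00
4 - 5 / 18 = 67 / 18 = 3.72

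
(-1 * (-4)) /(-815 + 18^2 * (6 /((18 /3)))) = -4 /491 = -0.01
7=7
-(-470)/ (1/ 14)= 6580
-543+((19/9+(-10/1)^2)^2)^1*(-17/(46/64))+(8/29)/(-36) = -13353131411/54027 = -247156.63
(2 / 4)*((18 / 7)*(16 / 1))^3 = 11943936 / 343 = 34821.97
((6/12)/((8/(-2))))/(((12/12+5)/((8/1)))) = -1/6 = -0.17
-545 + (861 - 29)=287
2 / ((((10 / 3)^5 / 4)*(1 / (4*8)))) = 1944 / 3125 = 0.62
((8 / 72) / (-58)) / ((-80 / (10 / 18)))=1 / 75168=0.00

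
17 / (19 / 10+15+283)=170 / 2999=0.06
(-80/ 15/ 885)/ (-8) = 2/ 2655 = 0.00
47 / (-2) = -47 / 2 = -23.50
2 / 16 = 1 / 8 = 0.12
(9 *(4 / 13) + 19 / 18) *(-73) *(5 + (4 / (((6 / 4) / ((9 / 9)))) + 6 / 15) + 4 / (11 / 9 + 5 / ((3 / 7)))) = -23808074 / 10179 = -2338.94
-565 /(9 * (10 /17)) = -1921 /18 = -106.72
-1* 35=-35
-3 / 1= -3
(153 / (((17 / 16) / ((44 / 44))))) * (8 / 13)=1152 / 13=88.62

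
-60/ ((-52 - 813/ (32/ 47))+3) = 1920/ 39779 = 0.05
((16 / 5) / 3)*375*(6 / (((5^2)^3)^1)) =96 / 625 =0.15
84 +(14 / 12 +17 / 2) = 93.67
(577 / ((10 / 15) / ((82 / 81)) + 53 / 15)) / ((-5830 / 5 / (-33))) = 3.90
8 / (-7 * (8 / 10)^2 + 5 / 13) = -2600 / 1331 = -1.95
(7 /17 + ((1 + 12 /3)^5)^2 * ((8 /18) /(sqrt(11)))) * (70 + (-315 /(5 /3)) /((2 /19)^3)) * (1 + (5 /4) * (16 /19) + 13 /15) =-1052830187500000 * sqrt(11) /5643 - 55490344 /285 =-618792096155.56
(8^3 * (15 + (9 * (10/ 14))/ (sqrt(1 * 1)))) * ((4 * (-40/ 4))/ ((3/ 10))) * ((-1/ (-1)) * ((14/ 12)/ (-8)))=640000/ 3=213333.33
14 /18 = 7 /9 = 0.78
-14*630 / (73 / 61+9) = -864.98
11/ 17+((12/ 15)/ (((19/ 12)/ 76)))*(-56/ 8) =-22793/ 85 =-268.15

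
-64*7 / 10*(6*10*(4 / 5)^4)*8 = -5505024 / 625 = -8808.04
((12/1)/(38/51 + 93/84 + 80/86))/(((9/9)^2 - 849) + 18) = -368424/70904825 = -0.01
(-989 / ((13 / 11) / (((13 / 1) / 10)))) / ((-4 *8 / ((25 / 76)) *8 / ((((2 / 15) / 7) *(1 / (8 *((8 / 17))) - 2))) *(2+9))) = -36593 / 8716288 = -0.00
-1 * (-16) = 16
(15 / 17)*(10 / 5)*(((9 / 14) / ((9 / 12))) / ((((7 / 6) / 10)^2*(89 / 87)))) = 108.63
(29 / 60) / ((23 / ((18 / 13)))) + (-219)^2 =143403477 / 2990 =47961.03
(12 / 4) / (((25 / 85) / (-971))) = -49521 / 5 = -9904.20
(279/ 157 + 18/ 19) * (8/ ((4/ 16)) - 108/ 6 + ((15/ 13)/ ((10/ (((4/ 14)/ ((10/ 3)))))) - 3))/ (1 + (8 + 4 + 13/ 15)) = 2.16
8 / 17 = 0.47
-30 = -30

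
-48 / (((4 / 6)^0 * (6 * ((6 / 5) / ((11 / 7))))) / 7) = -220 / 3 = -73.33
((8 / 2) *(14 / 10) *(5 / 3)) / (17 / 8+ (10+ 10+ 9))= 224 / 747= 0.30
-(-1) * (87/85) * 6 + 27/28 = 16911/2380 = 7.11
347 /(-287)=-347 /287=-1.21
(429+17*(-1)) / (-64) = -6.44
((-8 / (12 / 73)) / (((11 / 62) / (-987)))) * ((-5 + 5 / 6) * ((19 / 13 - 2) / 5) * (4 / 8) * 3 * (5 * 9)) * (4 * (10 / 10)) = 4690520100 / 143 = 32800839.86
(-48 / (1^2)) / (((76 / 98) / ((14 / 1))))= -866.53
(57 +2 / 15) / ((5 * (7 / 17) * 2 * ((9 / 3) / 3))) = 14569 / 1050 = 13.88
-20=-20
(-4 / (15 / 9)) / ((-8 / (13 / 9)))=13 / 30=0.43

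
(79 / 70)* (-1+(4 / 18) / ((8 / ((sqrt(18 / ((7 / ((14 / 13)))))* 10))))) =-79 / 70+79* sqrt(13) / 546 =-0.61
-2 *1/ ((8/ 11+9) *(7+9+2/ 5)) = -55/ 4387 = -0.01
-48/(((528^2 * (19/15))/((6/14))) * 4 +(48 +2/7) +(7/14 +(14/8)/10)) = -13440/922850701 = -0.00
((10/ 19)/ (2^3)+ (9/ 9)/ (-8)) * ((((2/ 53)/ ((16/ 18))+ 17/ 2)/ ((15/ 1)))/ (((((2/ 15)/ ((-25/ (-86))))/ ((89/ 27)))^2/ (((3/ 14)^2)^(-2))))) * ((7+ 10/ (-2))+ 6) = -107631810409375/ 16288277364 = -6607.93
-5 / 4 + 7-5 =3 / 4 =0.75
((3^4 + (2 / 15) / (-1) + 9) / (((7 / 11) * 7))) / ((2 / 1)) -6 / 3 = 5944 / 735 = 8.09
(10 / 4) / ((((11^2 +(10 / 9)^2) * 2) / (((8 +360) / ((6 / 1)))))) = 6210 / 9901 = 0.63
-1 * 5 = -5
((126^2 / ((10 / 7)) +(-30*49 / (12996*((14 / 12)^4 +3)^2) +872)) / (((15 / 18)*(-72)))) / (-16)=427814511303203 / 34267437794400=12.48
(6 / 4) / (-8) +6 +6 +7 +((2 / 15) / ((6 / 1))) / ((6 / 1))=40643 / 2160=18.82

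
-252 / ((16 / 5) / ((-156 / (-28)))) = -1755 / 4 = -438.75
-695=-695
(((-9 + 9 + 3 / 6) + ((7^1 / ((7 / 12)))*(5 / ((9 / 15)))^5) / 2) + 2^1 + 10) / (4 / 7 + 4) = 273451675 / 5184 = 52749.17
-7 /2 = -3.50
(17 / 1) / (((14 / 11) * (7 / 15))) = 2805 / 98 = 28.62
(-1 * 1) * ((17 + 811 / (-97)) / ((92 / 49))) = -20531 / 4462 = -4.60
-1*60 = -60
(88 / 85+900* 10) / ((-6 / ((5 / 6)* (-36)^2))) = -27543168 / 17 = -1620186.35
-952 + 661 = -291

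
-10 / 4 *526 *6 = -7890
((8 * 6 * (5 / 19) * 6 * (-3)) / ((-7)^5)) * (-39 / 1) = -168480 / 319333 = -0.53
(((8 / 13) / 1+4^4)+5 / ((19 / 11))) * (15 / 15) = 64099 / 247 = 259.51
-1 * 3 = -3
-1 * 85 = -85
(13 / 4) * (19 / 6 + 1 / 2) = 143 / 12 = 11.92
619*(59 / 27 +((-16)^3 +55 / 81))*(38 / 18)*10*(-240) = 12837165379.42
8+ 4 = 12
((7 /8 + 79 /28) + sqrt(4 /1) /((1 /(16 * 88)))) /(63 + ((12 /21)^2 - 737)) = -1105321 /264080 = -4.19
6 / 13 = 0.46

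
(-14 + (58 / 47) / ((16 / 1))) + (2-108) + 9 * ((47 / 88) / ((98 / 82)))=-2936116 / 25333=-115.90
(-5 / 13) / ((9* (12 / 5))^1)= -25 / 1404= -0.02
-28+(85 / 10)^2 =177 / 4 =44.25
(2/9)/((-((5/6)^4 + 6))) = -288/8401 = -0.03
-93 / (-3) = 31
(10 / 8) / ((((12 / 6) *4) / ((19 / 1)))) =95 / 32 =2.97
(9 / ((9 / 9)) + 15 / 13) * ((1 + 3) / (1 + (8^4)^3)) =528 / 893353197581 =0.00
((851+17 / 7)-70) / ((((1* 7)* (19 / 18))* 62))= 49356 / 28861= 1.71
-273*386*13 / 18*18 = -1369914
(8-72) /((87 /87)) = -64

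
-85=-85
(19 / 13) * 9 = 171 / 13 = 13.15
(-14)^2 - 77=119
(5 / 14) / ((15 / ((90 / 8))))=15 / 56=0.27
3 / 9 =1 / 3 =0.33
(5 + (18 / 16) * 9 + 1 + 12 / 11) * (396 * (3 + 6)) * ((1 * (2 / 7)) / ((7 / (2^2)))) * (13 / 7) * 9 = 57430620 / 343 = 167436.21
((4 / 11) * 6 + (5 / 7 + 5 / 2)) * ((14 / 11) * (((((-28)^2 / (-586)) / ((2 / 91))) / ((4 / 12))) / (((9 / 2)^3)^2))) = -316196608 / 2093464197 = -0.15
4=4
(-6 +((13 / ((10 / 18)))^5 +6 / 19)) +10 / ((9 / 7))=7015835.81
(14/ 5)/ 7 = 2/ 5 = 0.40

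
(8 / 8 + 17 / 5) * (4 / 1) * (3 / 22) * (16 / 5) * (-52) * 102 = -1018368 / 25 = -40734.72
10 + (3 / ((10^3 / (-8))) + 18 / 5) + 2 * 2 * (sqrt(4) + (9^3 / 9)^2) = 3283197 / 125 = 26265.58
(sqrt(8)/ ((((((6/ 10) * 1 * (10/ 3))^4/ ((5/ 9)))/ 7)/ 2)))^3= 2.60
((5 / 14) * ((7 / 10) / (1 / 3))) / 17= 3 / 68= 0.04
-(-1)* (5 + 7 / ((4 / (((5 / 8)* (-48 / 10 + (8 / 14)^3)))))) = -0.05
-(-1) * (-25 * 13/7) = -325/7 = -46.43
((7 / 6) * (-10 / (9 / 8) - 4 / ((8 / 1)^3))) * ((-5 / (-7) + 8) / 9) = -625189 / 62208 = -10.05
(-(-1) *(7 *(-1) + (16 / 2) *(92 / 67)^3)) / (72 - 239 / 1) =-4124163 / 50227421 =-0.08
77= 77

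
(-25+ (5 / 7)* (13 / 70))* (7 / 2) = -2437 / 28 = -87.04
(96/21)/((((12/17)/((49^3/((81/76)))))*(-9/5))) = -868585760/2187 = -397158.56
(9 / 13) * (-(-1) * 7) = 63 / 13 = 4.85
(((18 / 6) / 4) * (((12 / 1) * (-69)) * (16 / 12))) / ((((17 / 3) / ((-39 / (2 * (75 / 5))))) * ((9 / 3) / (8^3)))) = 2755584 / 85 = 32418.64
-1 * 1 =-1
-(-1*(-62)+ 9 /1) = -71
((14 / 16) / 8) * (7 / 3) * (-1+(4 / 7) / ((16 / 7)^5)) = -4242469 / 16777216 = -0.25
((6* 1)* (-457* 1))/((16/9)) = -12339/8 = -1542.38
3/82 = 0.04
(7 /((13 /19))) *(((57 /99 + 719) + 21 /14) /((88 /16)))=1341.30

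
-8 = -8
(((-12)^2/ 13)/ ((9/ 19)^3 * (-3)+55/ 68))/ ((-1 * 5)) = -4.52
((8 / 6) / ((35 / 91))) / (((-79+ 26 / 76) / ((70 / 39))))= -304 / 3843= -0.08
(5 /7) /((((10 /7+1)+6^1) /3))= 15 /59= 0.25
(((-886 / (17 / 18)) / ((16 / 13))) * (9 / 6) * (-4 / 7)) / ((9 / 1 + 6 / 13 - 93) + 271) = 2021409 / 580006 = 3.49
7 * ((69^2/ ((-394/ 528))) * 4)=-178646.25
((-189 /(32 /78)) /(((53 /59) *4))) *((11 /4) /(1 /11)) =-52621569 /13568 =-3878.36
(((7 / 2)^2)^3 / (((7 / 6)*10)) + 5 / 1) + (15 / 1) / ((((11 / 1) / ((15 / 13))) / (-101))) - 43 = -1800677 / 45760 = -39.35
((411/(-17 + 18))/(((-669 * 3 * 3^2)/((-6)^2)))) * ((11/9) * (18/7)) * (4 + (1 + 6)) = -132616/4683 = -28.32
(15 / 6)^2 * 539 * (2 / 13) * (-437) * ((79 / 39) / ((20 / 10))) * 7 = -3256381975 / 2028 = -1605711.03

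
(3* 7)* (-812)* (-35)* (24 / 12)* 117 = 139655880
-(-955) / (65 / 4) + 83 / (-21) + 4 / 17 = 55.05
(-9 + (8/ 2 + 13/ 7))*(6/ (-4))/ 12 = 11/ 28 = 0.39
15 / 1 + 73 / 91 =1438 / 91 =15.80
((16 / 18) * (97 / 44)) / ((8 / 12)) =97 / 33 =2.94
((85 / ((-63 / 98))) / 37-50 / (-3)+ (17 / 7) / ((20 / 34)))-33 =-367793 / 23310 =-15.78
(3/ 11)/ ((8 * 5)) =3/ 440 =0.01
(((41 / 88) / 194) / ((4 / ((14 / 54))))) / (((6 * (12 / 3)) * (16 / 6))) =287 / 118001664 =0.00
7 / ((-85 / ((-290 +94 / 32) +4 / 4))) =32039 / 1360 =23.56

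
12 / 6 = 2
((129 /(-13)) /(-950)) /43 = 3 /12350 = 0.00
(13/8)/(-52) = -1/32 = -0.03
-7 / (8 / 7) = -49 / 8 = -6.12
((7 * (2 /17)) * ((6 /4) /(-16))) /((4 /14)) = -147 /544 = -0.27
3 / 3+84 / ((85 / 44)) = 3781 / 85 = 44.48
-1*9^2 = -81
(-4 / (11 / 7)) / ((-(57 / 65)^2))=118300 / 35739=3.31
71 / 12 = 5.92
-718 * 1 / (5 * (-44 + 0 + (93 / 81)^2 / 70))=7327908 / 2244359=3.27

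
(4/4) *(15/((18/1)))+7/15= 13/10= 1.30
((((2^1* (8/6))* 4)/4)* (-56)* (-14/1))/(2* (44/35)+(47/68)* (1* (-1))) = 14927360/13017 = 1146.76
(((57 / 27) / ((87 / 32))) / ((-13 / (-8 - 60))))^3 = 70670388035584 / 1054666965339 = 67.01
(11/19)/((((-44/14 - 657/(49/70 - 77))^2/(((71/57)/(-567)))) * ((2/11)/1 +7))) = -102069671/17231819081904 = -0.00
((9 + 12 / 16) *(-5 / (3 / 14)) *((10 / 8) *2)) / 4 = -2275 / 16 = -142.19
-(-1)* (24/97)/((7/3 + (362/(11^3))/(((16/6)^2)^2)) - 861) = -196263936/681118819985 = -0.00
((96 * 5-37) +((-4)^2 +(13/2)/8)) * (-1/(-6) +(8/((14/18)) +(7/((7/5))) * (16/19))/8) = 909.83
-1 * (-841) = 841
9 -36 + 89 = 62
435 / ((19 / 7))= 3045 / 19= 160.26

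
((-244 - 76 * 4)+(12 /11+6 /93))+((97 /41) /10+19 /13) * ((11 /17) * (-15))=-3481132731 /6179602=-563.33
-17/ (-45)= 17/ 45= 0.38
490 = 490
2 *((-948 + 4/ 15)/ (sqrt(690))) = -14216 *sqrt(690)/ 5175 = -72.16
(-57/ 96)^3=-6859/ 32768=-0.21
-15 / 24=-0.62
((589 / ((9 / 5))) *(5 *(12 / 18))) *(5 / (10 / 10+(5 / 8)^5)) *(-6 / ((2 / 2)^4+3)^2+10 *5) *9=239444992000 / 107679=2223692.57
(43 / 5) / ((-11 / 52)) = -2236 / 55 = -40.65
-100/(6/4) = -200/3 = -66.67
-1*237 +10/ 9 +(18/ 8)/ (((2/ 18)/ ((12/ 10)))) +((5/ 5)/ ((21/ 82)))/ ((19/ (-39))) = -2628659/ 11970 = -219.60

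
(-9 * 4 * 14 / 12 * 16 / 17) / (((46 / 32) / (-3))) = 32256 / 391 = 82.50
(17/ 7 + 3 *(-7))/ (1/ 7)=-130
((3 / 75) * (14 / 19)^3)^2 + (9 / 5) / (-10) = -10570264153 / 58807351250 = -0.18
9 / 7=1.29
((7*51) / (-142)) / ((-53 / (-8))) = -1428 / 3763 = -0.38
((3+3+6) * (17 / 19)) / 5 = 2.15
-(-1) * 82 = 82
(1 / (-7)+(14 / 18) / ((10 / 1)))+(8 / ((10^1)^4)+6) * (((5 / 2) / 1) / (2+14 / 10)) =465593 / 107100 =4.35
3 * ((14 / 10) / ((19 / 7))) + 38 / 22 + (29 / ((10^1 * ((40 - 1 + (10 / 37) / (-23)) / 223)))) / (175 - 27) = 939395173 / 277376440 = 3.39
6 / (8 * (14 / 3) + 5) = 18 / 127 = 0.14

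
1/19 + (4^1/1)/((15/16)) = 1231/285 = 4.32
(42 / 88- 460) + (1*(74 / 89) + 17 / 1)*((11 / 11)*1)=-1729663 / 3916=-441.69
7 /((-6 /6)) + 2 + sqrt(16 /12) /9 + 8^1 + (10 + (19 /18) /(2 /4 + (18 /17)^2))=2 * sqrt(3) /27 + 115120 /8433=13.78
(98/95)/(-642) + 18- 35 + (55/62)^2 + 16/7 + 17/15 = -3499855273/273519820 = -12.80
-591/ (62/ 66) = -19503/ 31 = -629.13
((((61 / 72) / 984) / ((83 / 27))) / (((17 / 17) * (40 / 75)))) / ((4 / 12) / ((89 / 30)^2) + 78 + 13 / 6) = 21743145 / 3320719053568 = 0.00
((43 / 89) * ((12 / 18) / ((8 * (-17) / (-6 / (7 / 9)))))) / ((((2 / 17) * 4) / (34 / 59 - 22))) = -30573 / 36757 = -0.83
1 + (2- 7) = -4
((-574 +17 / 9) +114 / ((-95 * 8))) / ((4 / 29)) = -2987203 / 720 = -4148.89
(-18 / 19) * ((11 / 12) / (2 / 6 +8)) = -99 / 950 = -0.10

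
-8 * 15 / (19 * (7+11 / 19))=-5 / 6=-0.83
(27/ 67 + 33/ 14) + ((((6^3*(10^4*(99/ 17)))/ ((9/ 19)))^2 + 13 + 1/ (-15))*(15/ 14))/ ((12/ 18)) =21944685425143313061/ 19363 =1133330859120142.18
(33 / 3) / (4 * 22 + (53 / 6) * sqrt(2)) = 17424 / 136583 - 1749 * sqrt(2) / 136583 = 0.11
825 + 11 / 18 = 14861 / 18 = 825.61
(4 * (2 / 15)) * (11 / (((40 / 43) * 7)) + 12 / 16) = 683 / 525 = 1.30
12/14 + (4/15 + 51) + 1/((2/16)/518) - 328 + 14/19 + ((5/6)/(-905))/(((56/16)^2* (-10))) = 9779183678/2527665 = 3868.86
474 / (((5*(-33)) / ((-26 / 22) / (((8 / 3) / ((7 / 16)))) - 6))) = 688959 / 38720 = 17.79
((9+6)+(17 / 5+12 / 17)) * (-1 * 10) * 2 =-6496 / 17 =-382.12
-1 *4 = -4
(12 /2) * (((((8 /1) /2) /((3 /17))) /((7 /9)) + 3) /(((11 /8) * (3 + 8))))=10800 /847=12.75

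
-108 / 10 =-54 / 5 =-10.80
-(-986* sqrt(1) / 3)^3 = 958585256 / 27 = 35503157.63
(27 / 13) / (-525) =-9 / 2275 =-0.00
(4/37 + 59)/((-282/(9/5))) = -0.38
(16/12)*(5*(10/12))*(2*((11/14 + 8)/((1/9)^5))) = 40350150/7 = 5764307.14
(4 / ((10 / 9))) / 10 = 9 / 25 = 0.36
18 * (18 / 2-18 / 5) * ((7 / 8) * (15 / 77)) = 729 / 44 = 16.57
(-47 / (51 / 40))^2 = 3534400 / 2601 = 1358.86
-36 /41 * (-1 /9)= 4 /41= 0.10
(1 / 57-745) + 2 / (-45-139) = -3906745 / 5244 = -744.99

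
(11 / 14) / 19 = 11 / 266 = 0.04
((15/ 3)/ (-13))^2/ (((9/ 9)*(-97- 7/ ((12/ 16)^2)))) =-45/ 33293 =-0.00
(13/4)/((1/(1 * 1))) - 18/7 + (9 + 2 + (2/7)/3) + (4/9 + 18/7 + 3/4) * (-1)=1009/126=8.01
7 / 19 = 0.37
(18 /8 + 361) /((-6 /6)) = -1453 /4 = -363.25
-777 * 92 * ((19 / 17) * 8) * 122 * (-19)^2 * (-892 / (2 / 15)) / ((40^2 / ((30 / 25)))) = 60027030070812 / 425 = 141240070754.85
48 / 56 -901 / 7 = -895 / 7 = -127.86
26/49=0.53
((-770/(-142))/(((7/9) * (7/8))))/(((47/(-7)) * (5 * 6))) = -132/3337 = -0.04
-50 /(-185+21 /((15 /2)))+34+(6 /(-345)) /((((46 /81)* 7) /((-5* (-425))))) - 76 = -172119611 /3373433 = -51.02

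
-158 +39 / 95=-14971 / 95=-157.59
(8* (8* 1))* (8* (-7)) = -3584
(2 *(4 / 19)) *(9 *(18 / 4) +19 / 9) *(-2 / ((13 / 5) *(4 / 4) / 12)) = -165.61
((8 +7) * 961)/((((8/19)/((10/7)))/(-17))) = -23280225/28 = -831436.61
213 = 213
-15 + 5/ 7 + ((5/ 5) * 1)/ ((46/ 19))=-4467/ 322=-13.87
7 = 7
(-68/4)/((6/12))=-34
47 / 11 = 4.27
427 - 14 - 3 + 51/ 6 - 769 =-701/ 2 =-350.50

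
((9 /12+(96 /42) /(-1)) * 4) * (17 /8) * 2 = -731 /28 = -26.11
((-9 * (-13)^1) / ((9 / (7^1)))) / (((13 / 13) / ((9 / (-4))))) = -819 / 4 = -204.75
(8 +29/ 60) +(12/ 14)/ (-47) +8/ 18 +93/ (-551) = 285212813/ 32630220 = 8.74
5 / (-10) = -0.50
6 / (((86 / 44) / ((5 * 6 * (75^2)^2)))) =125296875000 / 43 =2913880813.95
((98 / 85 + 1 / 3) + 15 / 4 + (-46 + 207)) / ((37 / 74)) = 169561 / 510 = 332.47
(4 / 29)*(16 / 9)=64 / 261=0.25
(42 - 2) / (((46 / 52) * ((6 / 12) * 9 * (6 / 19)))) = 19760 / 621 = 31.82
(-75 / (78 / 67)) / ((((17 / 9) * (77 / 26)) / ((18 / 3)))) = -90450 / 1309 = -69.10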